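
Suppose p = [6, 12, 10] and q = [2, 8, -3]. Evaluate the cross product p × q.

(-116, 38, 24)

i: 12·(-3) - 10·8 = -36 - 80 = -116
j: 10·2 - 6·(-3) = 20 - (-18) = 38
k: 6·8 - 12·2 = 48 - 24 = 24
p × q = (-116, 38, 24)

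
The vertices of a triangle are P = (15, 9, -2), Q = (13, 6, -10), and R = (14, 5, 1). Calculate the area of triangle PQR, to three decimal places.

21.806

PQ = (-2, -3, -8),  PR = (-1, -4, 3)
i: (-3)·3 - (-8)·(-4) = -9 - 32 = -41
j: (-8)·(-1) - (-2)·3 = 8 - (-6) = 14
k: (-2)·(-4) - (-3)·(-1) = 8 - 3 = 5
PQ × PR = (-41, 14, 5)
|PQ × PR| = √1902 ≈ 43.6119
area = ½ · 43.6119 ≈ 21.806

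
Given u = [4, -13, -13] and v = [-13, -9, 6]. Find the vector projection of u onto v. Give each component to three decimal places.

(0.591, 0.409, -0.273)

u · v = 4·(-13) + (-13)·(-9) + (-13)·6 = -52 + 117 - 78 = -13
|v|² = 169 + 81 + 36 = 286
proj_v u = (-13/286) · (-13, -9, 6) ≈ (0.591, 0.409, -0.273)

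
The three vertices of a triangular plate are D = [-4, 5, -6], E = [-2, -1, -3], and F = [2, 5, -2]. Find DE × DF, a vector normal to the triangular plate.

(-24, 10, 36)

DE = (2, -6, 3)
DF = (6, 0, 4)
i: (-6)·4 - 3·0 = -24 - 0 = -24
j: 3·6 - 2·4 = 18 - 8 = 10
k: 2·0 - (-6)·6 = 0 - (-36) = 36
DE × DF = (-24, 10, 36)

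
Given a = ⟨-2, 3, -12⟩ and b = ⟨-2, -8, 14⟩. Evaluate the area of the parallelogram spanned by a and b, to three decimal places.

i: 3·14 - (-12)·(-8) = 42 - 96 = -54
j: (-12)·(-2) - (-2)·14 = 24 - (-28) = 52
k: (-2)·(-8) - 3·(-2) = 16 - (-6) = 22
a × b = (-54, 52, 22)
|a × b| = √((-54)² + 52² + 22²) = √6104 ≈ 78.1281

78.128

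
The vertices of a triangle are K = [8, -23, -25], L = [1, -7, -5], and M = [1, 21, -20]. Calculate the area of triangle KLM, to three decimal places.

415.163

KL = (-7, 16, 20),  KM = (-7, 44, 5)
i: 16·5 - 20·44 = 80 - 880 = -800
j: 20·(-7) - (-7)·5 = -140 - (-35) = -105
k: (-7)·44 - 16·(-7) = -308 - (-112) = -196
KL × KM = (-800, -105, -196)
|KL × KM| = √689441 ≈ 830.3258
area = ½ · 830.3258 ≈ 415.163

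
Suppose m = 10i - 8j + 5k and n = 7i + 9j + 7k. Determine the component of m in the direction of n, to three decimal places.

m · n = 10·7 + (-8)·9 + 5·7 = 70 - 72 + 35 = 33
|n| = √(49 + 81 + 49) = √179 ≈ 13.3791
comp_n m = 33 / √179 ≈ 2.467

2.467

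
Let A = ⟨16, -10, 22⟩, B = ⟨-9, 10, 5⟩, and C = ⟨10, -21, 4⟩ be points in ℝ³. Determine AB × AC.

(-547, -348, 395)

AB = (-25, 20, -17)
AC = (-6, -11, -18)
i: 20·(-18) - (-17)·(-11) = -360 - 187 = -547
j: (-17)·(-6) - (-25)·(-18) = 102 - 450 = -348
k: (-25)·(-11) - 20·(-6) = 275 - (-120) = 395
AB × AC = (-547, -348, 395)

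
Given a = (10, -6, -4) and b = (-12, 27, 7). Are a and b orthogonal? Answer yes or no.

no

a · b = 10·(-12) + (-6)·27 + (-4)·7 = -120 - 162 - 28 = -310
Nonzero, so the vectors are not orthogonal.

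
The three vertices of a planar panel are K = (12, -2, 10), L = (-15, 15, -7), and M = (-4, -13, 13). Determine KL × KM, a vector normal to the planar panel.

KL = (-27, 17, -17)
KM = (-16, -11, 3)
i: 17·3 - (-17)·(-11) = 51 - 187 = -136
j: (-17)·(-16) - (-27)·3 = 272 - (-81) = 353
k: (-27)·(-11) - 17·(-16) = 297 - (-272) = 569
KL × KM = (-136, 353, 569)

(-136, 353, 569)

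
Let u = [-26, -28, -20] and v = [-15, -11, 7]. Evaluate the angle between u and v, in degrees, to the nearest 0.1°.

u · v = (-26)·(-15) + (-28)·(-11) + (-20)·7 = 390 + 308 - 140 = 558
|u|² = 676 + 784 + 400 = 1860,  |u| = √1860 ≈ 43.127717
|v|² = 225 + 121 + 49 = 395,  |v| = √395 ≈ 19.874607
cos θ = 558 / (43.127717 · 19.874607) ≈ 0.65100
θ = arccos(0.65100) ≈ 49.4°

49.4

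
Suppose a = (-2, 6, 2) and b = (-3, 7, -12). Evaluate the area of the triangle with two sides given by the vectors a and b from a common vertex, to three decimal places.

i: 6·(-12) - 2·7 = -72 - 14 = -86
j: 2·(-3) - (-2)·(-12) = -6 - 24 = -30
k: (-2)·7 - 6·(-3) = -14 - (-18) = 4
a × b = (-86, -30, 4)
|a × b| = √((-86)² + (-30)² + 4²) = √8312 ≈ 91.1702
area = ½ · 91.1702 ≈ 45.585

45.585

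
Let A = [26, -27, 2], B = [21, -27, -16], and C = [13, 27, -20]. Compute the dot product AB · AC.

461

AB = B − A = (-5, 0, -18)
AC = C − A = (-13, 54, -22)
AB · AC = (-5)·(-13) + 0·54 + (-18)·(-22) = 65 + 0 + 396 = 461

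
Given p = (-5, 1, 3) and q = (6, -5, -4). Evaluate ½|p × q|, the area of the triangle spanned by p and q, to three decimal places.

11.023

i: 1·(-4) - 3·(-5) = -4 - (-15) = 11
j: 3·6 - (-5)·(-4) = 18 - 20 = -2
k: (-5)·(-5) - 1·6 = 25 - 6 = 19
p × q = (11, -2, 19)
|p × q| = √(11² + (-2)² + 19²) = √486 ≈ 22.0454
area = ½ · 22.0454 ≈ 11.023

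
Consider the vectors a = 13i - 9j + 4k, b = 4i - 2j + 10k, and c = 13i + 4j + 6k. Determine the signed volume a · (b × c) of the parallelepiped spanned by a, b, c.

-1462

b × c:
i: (-2)·6 - 10·4 = -12 - 40 = -52
j: 10·13 - 4·6 = 130 - 24 = 106
k: 4·4 - (-2)·13 = 16 - (-26) = 42
b × c = (-52, 106, 42)
a · (b × c) = 13·(-52) + (-9)·106 + 4·42 = -676 - 954 + 168 = -1462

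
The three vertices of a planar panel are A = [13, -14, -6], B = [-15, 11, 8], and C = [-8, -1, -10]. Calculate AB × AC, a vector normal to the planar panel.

AB = (-28, 25, 14)
AC = (-21, 13, -4)
i: 25·(-4) - 14·13 = -100 - 182 = -282
j: 14·(-21) - (-28)·(-4) = -294 - 112 = -406
k: (-28)·13 - 25·(-21) = -364 - (-525) = 161
AB × AC = (-282, -406, 161)

(-282, -406, 161)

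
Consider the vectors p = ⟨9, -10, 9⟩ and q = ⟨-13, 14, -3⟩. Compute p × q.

(-96, -90, -4)

i: (-10)·(-3) - 9·14 = 30 - 126 = -96
j: 9·(-13) - 9·(-3) = -117 - (-27) = -90
k: 9·14 - (-10)·(-13) = 126 - 130 = -4
p × q = (-96, -90, -4)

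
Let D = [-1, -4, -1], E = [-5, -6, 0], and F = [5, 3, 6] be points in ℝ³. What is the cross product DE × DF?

(-21, 34, -16)

DE = (-4, -2, 1)
DF = (6, 7, 7)
i: (-2)·7 - 1·7 = -14 - 7 = -21
j: 1·6 - (-4)·7 = 6 - (-28) = 34
k: (-4)·7 - (-2)·6 = -28 - (-12) = -16
DE × DF = (-21, 34, -16)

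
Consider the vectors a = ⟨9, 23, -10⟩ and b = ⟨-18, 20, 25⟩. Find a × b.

(775, -45, 594)

i: 23·25 - (-10)·20 = 575 - (-200) = 775
j: (-10)·(-18) - 9·25 = 180 - 225 = -45
k: 9·20 - 23·(-18) = 180 - (-414) = 594
a × b = (775, -45, 594)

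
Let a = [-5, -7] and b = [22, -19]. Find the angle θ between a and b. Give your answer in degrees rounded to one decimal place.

a · b = (-5)·22 + (-7)·(-19) = -110 + 133 = 23
|a|² = 25 + 49 = 74,  |a| = √74 ≈ 8.602325
|b|² = 484 + 361 = 845,  |b| = √845 ≈ 29.068884
cos θ = 23 / (8.602325 · 29.068884) ≈ 0.09198
θ = arccos(0.09198) ≈ 84.7°

84.7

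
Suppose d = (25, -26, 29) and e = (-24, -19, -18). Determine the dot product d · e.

d · e = 25·(-24) + (-26)·(-19) + 29·(-18) = -600 + 494 - 522 = -628

-628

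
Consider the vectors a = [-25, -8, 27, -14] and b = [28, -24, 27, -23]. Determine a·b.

a · b = (-25)·28 + (-8)·(-24) + 27·27 + (-14)·(-23) = -700 + 192 + 729 + 322 = 543

543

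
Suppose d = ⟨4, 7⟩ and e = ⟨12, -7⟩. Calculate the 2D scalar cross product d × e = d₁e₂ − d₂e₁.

-112

4·(-7) - 7·12 = -28 - 84 = -112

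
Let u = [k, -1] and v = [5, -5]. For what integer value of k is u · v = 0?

-1

u · v = k·5 + (-1)·(-5) = 5 + 5k
Set equal to 0: 5k = -5, so k = -1.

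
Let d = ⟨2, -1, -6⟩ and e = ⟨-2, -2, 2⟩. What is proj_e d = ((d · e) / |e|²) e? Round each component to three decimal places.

d · e = 2·(-2) + (-1)·(-2) + (-6)·2 = -4 + 2 - 12 = -14
|e|² = 4 + 4 + 4 = 12
proj_e d = (-14/12) · (-2, -2, 2) ≈ (2.333, 2.333, -2.333)

(2.333, 2.333, -2.333)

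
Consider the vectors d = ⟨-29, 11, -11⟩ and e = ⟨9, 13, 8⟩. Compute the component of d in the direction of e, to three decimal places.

-11.625

d · e = (-29)·9 + 11·13 + (-11)·8 = -261 + 143 - 88 = -206
|e| = √(81 + 169 + 64) = √314 ≈ 17.7200
comp_e d = -206 / √314 ≈ -11.625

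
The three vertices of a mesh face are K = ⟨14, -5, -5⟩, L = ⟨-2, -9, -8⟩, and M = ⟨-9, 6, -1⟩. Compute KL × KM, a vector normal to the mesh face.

(17, 133, -268)

KL = (-16, -4, -3)
KM = (-23, 11, 4)
i: (-4)·4 - (-3)·11 = -16 - (-33) = 17
j: (-3)·(-23) - (-16)·4 = 69 - (-64) = 133
k: (-16)·11 - (-4)·(-23) = -176 - 92 = -268
KL × KM = (17, 133, -268)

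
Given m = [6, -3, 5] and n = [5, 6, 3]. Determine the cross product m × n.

(-39, 7, 51)

i: (-3)·3 - 5·6 = -9 - 30 = -39
j: 5·5 - 6·3 = 25 - 18 = 7
k: 6·6 - (-3)·5 = 36 - (-15) = 51
m × n = (-39, 7, 51)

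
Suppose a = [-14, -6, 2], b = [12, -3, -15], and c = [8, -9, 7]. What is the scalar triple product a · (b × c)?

b × c:
i: (-3)·7 - (-15)·(-9) = -21 - 135 = -156
j: (-15)·8 - 12·7 = -120 - 84 = -204
k: 12·(-9) - (-3)·8 = -108 - (-24) = -84
b × c = (-156, -204, -84)
a · (b × c) = (-14)·(-156) + (-6)·(-204) + 2·(-84) = 2184 + 1224 - 168 = 3240

3240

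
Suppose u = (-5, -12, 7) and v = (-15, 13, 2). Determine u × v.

i: (-12)·2 - 7·13 = -24 - 91 = -115
j: 7·(-15) - (-5)·2 = -105 - (-10) = -95
k: (-5)·13 - (-12)·(-15) = -65 - 180 = -245
u × v = (-115, -95, -245)

(-115, -95, -245)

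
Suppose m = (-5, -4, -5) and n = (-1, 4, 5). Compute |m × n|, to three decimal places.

i: (-4)·5 - (-5)·4 = -20 - (-20) = 0
j: (-5)·(-1) - (-5)·5 = 5 - (-25) = 30
k: (-5)·4 - (-4)·(-1) = -20 - 4 = -24
m × n = (0, 30, -24)
|m × n| = √(0² + 30² + (-24)²) = √1476 ≈ 38.4187

38.419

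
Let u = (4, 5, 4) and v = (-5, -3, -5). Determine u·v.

u · v = 4·(-5) + 5·(-3) + 4·(-5) = -20 - 15 - 20 = -55

-55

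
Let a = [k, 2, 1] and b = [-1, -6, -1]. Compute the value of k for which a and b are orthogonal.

-13

a · b = k·(-1) + 2·(-6) + 1·(-1) = -13 - 1k
Set equal to 0: -1k = 13, so k = -13.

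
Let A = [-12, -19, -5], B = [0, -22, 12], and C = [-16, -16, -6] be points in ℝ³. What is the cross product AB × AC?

AB = (12, -3, 17)
AC = (-4, 3, -1)
i: (-3)·(-1) - 17·3 = 3 - 51 = -48
j: 17·(-4) - 12·(-1) = -68 - (-12) = -56
k: 12·3 - (-3)·(-4) = 36 - 12 = 24
AB × AC = (-48, -56, 24)

(-48, -56, 24)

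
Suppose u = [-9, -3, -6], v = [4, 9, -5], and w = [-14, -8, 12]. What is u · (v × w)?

-1242

v × w:
i: 9·12 - (-5)·(-8) = 108 - 40 = 68
j: (-5)·(-14) - 4·12 = 70 - 48 = 22
k: 4·(-8) - 9·(-14) = -32 - (-126) = 94
v × w = (68, 22, 94)
u · (v × w) = (-9)·68 + (-3)·22 + (-6)·94 = -612 - 66 - 564 = -1242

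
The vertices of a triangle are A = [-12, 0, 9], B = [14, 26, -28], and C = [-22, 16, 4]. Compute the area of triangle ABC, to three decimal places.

AB = (26, 26, -37),  AC = (-10, 16, -5)
i: 26·(-5) - (-37)·16 = -130 - (-592) = 462
j: (-37)·(-10) - 26·(-5) = 370 - (-130) = 500
k: 26·16 - 26·(-10) = 416 - (-260) = 676
AB × AC = (462, 500, 676)
|AB × AC| = √920420 ≈ 959.3852
area = ½ · 959.3852 ≈ 479.693

479.693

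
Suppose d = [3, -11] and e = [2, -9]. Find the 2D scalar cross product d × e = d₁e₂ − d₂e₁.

3·(-9) - (-11)·2 = -27 - (-22) = -5

-5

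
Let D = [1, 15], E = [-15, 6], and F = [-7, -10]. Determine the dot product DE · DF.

353

DE = E − D = (-16, -9)
DF = F − D = (-8, -25)
DE · DF = (-16)·(-8) + (-9)·(-25) = 128 + 225 = 353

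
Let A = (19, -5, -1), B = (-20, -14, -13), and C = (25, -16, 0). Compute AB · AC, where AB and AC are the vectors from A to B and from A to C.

AB = B − A = (-39, -9, -12)
AC = C − A = (6, -11, 1)
AB · AC = (-39)·6 + (-9)·(-11) + (-12)·1 = -234 + 99 - 12 = -147

-147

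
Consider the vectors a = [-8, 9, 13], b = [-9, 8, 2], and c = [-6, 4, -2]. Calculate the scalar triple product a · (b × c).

78

b × c:
i: 8·(-2) - 2·4 = -16 - 8 = -24
j: 2·(-6) - (-9)·(-2) = -12 - 18 = -30
k: (-9)·4 - 8·(-6) = -36 - (-48) = 12
b × c = (-24, -30, 12)
a · (b × c) = (-8)·(-24) + 9·(-30) + 13·12 = 192 - 270 + 156 = 78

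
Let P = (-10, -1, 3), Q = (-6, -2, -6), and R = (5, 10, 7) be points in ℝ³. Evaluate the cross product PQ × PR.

(95, -151, 59)

PQ = (4, -1, -9)
PR = (15, 11, 4)
i: (-1)·4 - (-9)·11 = -4 - (-99) = 95
j: (-9)·15 - 4·4 = -135 - 16 = -151
k: 4·11 - (-1)·15 = 44 - (-15) = 59
PQ × PR = (95, -151, 59)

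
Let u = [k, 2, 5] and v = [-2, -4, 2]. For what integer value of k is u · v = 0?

1

u · v = k·(-2) + 2·(-4) + 5·2 = 2 - 2k
Set equal to 0: -2k = -2, so k = 1.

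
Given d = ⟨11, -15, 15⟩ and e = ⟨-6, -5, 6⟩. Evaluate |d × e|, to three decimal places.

i: (-15)·6 - 15·(-5) = -90 - (-75) = -15
j: 15·(-6) - 11·6 = -90 - 66 = -156
k: 11·(-5) - (-15)·(-6) = -55 - 90 = -145
d × e = (-15, -156, -145)
|d × e| = √((-15)² + (-156)² + (-145)²) = √45586 ≈ 213.5088

213.509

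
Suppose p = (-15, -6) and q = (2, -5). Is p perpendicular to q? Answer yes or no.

p · q = (-15)·2 + (-6)·(-5) = -30 + 30 = 0
Zero, so the vectors are orthogonal.

yes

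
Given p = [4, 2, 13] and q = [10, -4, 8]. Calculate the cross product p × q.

(68, 98, -36)

i: 2·8 - 13·(-4) = 16 - (-52) = 68
j: 13·10 - 4·8 = 130 - 32 = 98
k: 4·(-4) - 2·10 = -16 - 20 = -36
p × q = (68, 98, -36)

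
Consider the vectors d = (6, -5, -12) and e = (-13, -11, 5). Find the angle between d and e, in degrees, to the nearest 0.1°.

109.1

d · e = 6·(-13) + (-5)·(-11) + (-12)·5 = -78 + 55 - 60 = -83
|d|² = 36 + 25 + 144 = 205,  |d| = √205 ≈ 14.317821
|e|² = 169 + 121 + 25 = 315,  |e| = √315 ≈ 17.748239
cos θ = -83 / (14.317821 · 17.748239) ≈ -0.32662
θ = arccos(-0.32662) ≈ 109.1°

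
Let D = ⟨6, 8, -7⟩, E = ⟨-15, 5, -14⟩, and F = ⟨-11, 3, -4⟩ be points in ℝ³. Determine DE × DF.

(-44, 182, 54)

DE = (-21, -3, -7)
DF = (-17, -5, 3)
i: (-3)·3 - (-7)·(-5) = -9 - 35 = -44
j: (-7)·(-17) - (-21)·3 = 119 - (-63) = 182
k: (-21)·(-5) - (-3)·(-17) = 105 - 51 = 54
DE × DF = (-44, 182, 54)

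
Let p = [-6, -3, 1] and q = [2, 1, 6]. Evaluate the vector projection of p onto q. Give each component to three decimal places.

p · q = (-6)·2 + (-3)·1 + 1·6 = -12 - 3 + 6 = -9
|q|² = 4 + 1 + 36 = 41
proj_q p = (-9/41) · (2, 1, 6) ≈ (-0.439, -0.220, -1.317)

(-0.439, -0.220, -1.317)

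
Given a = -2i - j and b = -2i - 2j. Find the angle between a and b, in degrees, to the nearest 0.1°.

18.4

a · b = (-2)·(-2) + (-1)·(-2) = 4 + 2 = 6
|a|² = 4 + 1 = 5,  |a| = √5 ≈ 2.236068
|b|² = 4 + 4 = 8,  |b| = √8 ≈ 2.828427
cos θ = 6 / (2.236068 · 2.828427) ≈ 0.94868
θ = arccos(0.94868) ≈ 18.4°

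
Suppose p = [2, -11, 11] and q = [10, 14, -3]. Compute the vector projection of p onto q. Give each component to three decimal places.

p · q = 2·10 + (-11)·14 + 11·(-3) = 20 - 154 - 33 = -167
|q|² = 100 + 196 + 9 = 305
proj_q p = (-167/305) · (10, 14, -3) ≈ (-5.475, -7.666, 1.643)

(-5.475, -7.666, 1.643)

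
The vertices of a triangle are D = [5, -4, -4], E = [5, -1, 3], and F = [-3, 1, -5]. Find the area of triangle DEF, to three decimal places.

35.903

DE = (0, 3, 7),  DF = (-8, 5, -1)
i: 3·(-1) - 7·5 = -3 - 35 = -38
j: 7·(-8) - 0·(-1) = -56 - 0 = -56
k: 0·5 - 3·(-8) = 0 - (-24) = 24
DE × DF = (-38, -56, 24)
|DE × DF| = √5156 ≈ 71.8053
area = ½ · 71.8053 ≈ 35.903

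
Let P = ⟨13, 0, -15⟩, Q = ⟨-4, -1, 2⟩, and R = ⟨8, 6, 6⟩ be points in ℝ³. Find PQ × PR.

(-123, 272, -107)

PQ = (-17, -1, 17)
PR = (-5, 6, 21)
i: (-1)·21 - 17·6 = -21 - 102 = -123
j: 17·(-5) - (-17)·21 = -85 - (-357) = 272
k: (-17)·6 - (-1)·(-5) = -102 - 5 = -107
PQ × PR = (-123, 272, -107)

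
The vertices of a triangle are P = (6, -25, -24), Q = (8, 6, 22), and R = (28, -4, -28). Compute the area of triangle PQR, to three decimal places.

PQ = (2, 31, 46),  PR = (22, 21, -4)
i: 31·(-4) - 46·21 = -124 - 966 = -1090
j: 46·22 - 2·(-4) = 1012 - (-8) = 1020
k: 2·21 - 31·22 = 42 - 682 = -640
PQ × PR = (-1090, 1020, -640)
|PQ × PR| = √2638100 ≈ 1624.2229
area = ½ · 1624.2229 ≈ 812.111

812.111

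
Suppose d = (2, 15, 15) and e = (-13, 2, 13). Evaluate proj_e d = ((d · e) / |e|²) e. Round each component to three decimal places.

(-7.564, 1.164, 7.564)

d · e = 2·(-13) + 15·2 + 15·13 = -26 + 30 + 195 = 199
|e|² = 169 + 4 + 169 = 342
proj_e d = (199/342) · (-13, 2, 13) ≈ (-7.564, 1.164, 7.564)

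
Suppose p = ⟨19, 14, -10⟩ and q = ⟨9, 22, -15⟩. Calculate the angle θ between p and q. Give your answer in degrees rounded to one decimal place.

p · q = 19·9 + 14·22 + (-10)·(-15) = 171 + 308 + 150 = 629
|p|² = 361 + 196 + 100 = 657,  |p| = √657 ≈ 25.632011
|q|² = 81 + 484 + 225 = 790,  |q| = √790 ≈ 28.106939
cos θ = 629 / (25.632011 · 28.106939) ≈ 0.87308
θ = arccos(0.87308) ≈ 29.2°

29.2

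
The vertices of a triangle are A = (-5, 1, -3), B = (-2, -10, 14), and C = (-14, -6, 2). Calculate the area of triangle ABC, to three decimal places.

AB = (3, -11, 17),  AC = (-9, -7, 5)
i: (-11)·5 - 17·(-7) = -55 - (-119) = 64
j: 17·(-9) - 3·5 = -153 - 15 = -168
k: 3·(-7) - (-11)·(-9) = -21 - 99 = -120
AB × AC = (64, -168, -120)
|AB × AC| = √46720 ≈ 216.1481
area = ½ · 216.1481 ≈ 108.074

108.074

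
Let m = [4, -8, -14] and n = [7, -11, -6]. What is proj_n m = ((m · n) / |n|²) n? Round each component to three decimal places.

(6.796, -10.680, -5.825)

m · n = 4·7 + (-8)·(-11) + (-14)·(-6) = 28 + 88 + 84 = 200
|n|² = 49 + 121 + 36 = 206
proj_n m = (200/206) · (7, -11, -6) ≈ (6.796, -10.680, -5.825)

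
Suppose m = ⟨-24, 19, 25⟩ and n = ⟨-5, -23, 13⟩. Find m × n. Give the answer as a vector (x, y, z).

(822, 187, 647)

i: 19·13 - 25·(-23) = 247 - (-575) = 822
j: 25·(-5) - (-24)·13 = -125 - (-312) = 187
k: (-24)·(-23) - 19·(-5) = 552 - (-95) = 647
m × n = (822, 187, 647)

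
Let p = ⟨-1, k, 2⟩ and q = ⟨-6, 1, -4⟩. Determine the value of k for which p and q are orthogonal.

p · q = (-1)·(-6) + k·1 + 2·(-4) = -2 + 1k
Set equal to 0: 1k = 2, so k = 2.

2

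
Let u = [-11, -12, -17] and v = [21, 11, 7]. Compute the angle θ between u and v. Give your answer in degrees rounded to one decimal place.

145.9

u · v = (-11)·21 + (-12)·11 + (-17)·7 = -231 - 132 - 119 = -482
|u|² = 121 + 144 + 289 = 554,  |u| = √554 ≈ 23.537205
|v|² = 441 + 121 + 49 = 611,  |v| = √611 ≈ 24.718414
cos θ = -482 / (23.537205 · 24.718414) ≈ -0.82846
θ = arccos(-0.82846) ≈ 145.9°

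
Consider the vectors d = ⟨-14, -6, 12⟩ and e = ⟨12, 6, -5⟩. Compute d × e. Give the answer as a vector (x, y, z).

(-42, 74, -12)

i: (-6)·(-5) - 12·6 = 30 - 72 = -42
j: 12·12 - (-14)·(-5) = 144 - 70 = 74
k: (-14)·6 - (-6)·12 = -84 - (-72) = -12
d × e = (-42, 74, -12)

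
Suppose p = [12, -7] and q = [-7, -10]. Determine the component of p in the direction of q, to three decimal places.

p · q = 12·(-7) + (-7)·(-10) = -84 + 70 = -14
|q| = √(49 + 100) = √149 ≈ 12.2066
comp_q p = -14 / √149 ≈ -1.147

-1.147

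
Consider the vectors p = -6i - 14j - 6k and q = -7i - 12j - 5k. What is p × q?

i: (-14)·(-5) - (-6)·(-12) = 70 - 72 = -2
j: (-6)·(-7) - (-6)·(-5) = 42 - 30 = 12
k: (-6)·(-12) - (-14)·(-7) = 72 - 98 = -26
p × q = (-2, 12, -26)

(-2, 12, -26)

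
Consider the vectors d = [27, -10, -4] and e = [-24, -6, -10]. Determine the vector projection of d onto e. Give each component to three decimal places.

d · e = 27·(-24) + (-10)·(-6) + (-4)·(-10) = -648 + 60 + 40 = -548
|e|² = 576 + 36 + 100 = 712
proj_e d = (-548/712) · (-24, -6, -10) ≈ (18.472, 4.618, 7.697)

(18.472, 4.618, 7.697)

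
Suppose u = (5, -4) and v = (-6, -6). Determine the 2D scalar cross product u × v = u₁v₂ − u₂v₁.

-54

5·(-6) - (-4)·(-6) = -30 - 24 = -54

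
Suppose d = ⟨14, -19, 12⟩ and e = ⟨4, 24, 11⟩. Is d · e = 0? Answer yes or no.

d · e = 14·4 + (-19)·24 + 12·11 = 56 - 456 + 132 = -268
Nonzero, so the vectors are not orthogonal.

no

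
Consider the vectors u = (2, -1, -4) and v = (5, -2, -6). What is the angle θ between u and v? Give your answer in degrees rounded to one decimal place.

u · v = 2·5 + (-1)·(-2) + (-4)·(-6) = 10 + 2 + 24 = 36
|u|² = 4 + 1 + 16 = 21,  |u| = √21 ≈ 4.582576
|v|² = 25 + 4 + 36 = 65,  |v| = √65 ≈ 8.062258
cos θ = 36 / (4.582576 · 8.062258) ≈ 0.97440
θ = arccos(0.97440) ≈ 13.0°

13.0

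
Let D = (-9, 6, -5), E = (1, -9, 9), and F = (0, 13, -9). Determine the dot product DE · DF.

DE = E − D = (10, -15, 14)
DF = F − D = (9, 7, -4)
DE · DF = 10·9 + (-15)·7 + 14·(-4) = 90 - 105 - 56 = -71

-71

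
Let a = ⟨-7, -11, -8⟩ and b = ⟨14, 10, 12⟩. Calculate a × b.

(-52, -28, 84)

i: (-11)·12 - (-8)·10 = -132 - (-80) = -52
j: (-8)·14 - (-7)·12 = -112 - (-84) = -28
k: (-7)·10 - (-11)·14 = -70 - (-154) = 84
a × b = (-52, -28, 84)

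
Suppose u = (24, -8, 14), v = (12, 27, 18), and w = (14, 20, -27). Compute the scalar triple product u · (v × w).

v × w:
i: 27·(-27) - 18·20 = -729 - 360 = -1089
j: 18·14 - 12·(-27) = 252 - (-324) = 576
k: 12·20 - 27·14 = 240 - 378 = -138
v × w = (-1089, 576, -138)
u · (v × w) = 24·(-1089) + (-8)·576 + 14·(-138) = -26136 - 4608 - 1932 = -32676

-32676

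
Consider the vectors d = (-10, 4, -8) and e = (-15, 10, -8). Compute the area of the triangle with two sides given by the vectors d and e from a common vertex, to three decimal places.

i: 4·(-8) - (-8)·10 = -32 - (-80) = 48
j: (-8)·(-15) - (-10)·(-8) = 120 - 80 = 40
k: (-10)·10 - 4·(-15) = -100 - (-60) = -40
d × e = (48, 40, -40)
|d × e| = √(48² + 40² + (-40)²) = √5504 ≈ 74.1889
area = ½ · 74.1889 ≈ 37.094

37.094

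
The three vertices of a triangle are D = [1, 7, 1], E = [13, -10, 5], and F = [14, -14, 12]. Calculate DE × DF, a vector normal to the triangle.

(-103, -80, -31)

DE = (12, -17, 4)
DF = (13, -21, 11)
i: (-17)·11 - 4·(-21) = -187 - (-84) = -103
j: 4·13 - 12·11 = 52 - 132 = -80
k: 12·(-21) - (-17)·13 = -252 - (-221) = -31
DE × DF = (-103, -80, -31)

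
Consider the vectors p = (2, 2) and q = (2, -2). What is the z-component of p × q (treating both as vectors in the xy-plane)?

2·(-2) - 2·2 = -4 - 4 = -8

-8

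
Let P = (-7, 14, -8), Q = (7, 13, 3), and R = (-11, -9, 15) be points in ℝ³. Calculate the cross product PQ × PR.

PQ = (14, -1, 11)
PR = (-4, -23, 23)
i: (-1)·23 - 11·(-23) = -23 - (-253) = 230
j: 11·(-4) - 14·23 = -44 - 322 = -366
k: 14·(-23) - (-1)·(-4) = -322 - 4 = -326
PQ × PR = (230, -366, -326)

(230, -366, -326)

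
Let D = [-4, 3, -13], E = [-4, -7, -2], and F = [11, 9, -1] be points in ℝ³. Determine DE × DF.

DE = (0, -10, 11)
DF = (15, 6, 12)
i: (-10)·12 - 11·6 = -120 - 66 = -186
j: 11·15 - 0·12 = 165 - 0 = 165
k: 0·6 - (-10)·15 = 0 - (-150) = 150
DE × DF = (-186, 165, 150)

(-186, 165, 150)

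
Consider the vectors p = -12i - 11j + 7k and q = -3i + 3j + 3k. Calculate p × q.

i: (-11)·3 - 7·3 = -33 - 21 = -54
j: 7·(-3) - (-12)·3 = -21 - (-36) = 15
k: (-12)·3 - (-11)·(-3) = -36 - 33 = -69
p × q = (-54, 15, -69)

(-54, 15, -69)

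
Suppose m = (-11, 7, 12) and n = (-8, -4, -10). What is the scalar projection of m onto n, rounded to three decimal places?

-4.472

m · n = (-11)·(-8) + 7·(-4) + 12·(-10) = 88 - 28 - 120 = -60
|n| = √(64 + 16 + 100) = √180 ≈ 13.4164
comp_n m = -60 / √180 ≈ -4.472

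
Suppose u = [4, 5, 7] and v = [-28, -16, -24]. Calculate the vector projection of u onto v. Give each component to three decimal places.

u · v = 4·(-28) + 5·(-16) + 7·(-24) = -112 - 80 - 168 = -360
|v|² = 784 + 256 + 576 = 1616
proj_v u = (-360/1616) · (-28, -16, -24) ≈ (6.238, 3.564, 5.347)

(6.238, 3.564, 5.347)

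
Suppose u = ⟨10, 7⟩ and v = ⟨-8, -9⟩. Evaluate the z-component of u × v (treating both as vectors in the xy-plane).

-34

10·(-9) - 7·(-8) = -90 - (-56) = -34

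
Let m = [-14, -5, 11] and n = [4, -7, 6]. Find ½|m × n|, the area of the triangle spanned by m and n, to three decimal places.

i: (-5)·6 - 11·(-7) = -30 - (-77) = 47
j: 11·4 - (-14)·6 = 44 - (-84) = 128
k: (-14)·(-7) - (-5)·4 = 98 - (-20) = 118
m × n = (47, 128, 118)
|m × n| = √(47² + 128² + 118²) = √32517 ≈ 180.3247
area = ½ · 180.3247 ≈ 90.162

90.162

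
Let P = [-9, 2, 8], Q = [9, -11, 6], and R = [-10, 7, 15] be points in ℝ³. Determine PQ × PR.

PQ = (18, -13, -2)
PR = (-1, 5, 7)
i: (-13)·7 - (-2)·5 = -91 - (-10) = -81
j: (-2)·(-1) - 18·7 = 2 - 126 = -124
k: 18·5 - (-13)·(-1) = 90 - 13 = 77
PQ × PR = (-81, -124, 77)

(-81, -124, 77)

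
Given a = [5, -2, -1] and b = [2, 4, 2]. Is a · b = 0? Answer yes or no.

a · b = 5·2 + (-2)·4 + (-1)·2 = 10 - 8 - 2 = 0
Zero, so the vectors are orthogonal.

yes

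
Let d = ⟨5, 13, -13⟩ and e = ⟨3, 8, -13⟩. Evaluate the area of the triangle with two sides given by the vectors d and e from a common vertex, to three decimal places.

35.007

i: 13·(-13) - (-13)·8 = -169 - (-104) = -65
j: (-13)·3 - 5·(-13) = -39 - (-65) = 26
k: 5·8 - 13·3 = 40 - 39 = 1
d × e = (-65, 26, 1)
|d × e| = √((-65)² + 26² + 1²) = √4902 ≈ 70.0143
area = ½ · 70.0143 ≈ 35.007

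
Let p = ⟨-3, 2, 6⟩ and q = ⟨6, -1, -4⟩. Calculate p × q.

i: 2·(-4) - 6·(-1) = -8 - (-6) = -2
j: 6·6 - (-3)·(-4) = 36 - 12 = 24
k: (-3)·(-1) - 2·6 = 3 - 12 = -9
p × q = (-2, 24, -9)

(-2, 24, -9)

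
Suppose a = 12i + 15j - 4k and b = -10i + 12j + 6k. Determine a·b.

36

a · b = 12·(-10) + 15·12 + (-4)·6 = -120 + 180 - 24 = 36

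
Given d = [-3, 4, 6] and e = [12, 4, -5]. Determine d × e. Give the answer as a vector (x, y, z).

i: 4·(-5) - 6·4 = -20 - 24 = -44
j: 6·12 - (-3)·(-5) = 72 - 15 = 57
k: (-3)·4 - 4·12 = -12 - 48 = -60
d × e = (-44, 57, -60)

(-44, 57, -60)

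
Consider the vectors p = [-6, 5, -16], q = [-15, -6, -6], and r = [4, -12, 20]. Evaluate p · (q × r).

-732

q × r:
i: (-6)·20 - (-6)·(-12) = -120 - 72 = -192
j: (-6)·4 - (-15)·20 = -24 - (-300) = 276
k: (-15)·(-12) - (-6)·4 = 180 - (-24) = 204
q × r = (-192, 276, 204)
p · (q × r) = (-6)·(-192) + 5·276 + (-16)·204 = 1152 + 1380 - 3264 = -732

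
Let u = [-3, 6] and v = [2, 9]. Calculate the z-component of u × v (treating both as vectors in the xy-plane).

-39

(-3)·9 - 6·2 = -27 - 12 = -39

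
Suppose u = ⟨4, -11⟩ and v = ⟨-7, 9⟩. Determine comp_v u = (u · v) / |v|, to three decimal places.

u · v = 4·(-7) + (-11)·9 = -28 - 99 = -127
|v| = √(49 + 81) = √130 ≈ 11.4018
comp_v u = -127 / √130 ≈ -11.139

-11.139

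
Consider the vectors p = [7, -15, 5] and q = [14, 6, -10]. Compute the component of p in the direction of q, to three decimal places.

p · q = 7·14 + (-15)·6 + 5·(-10) = 98 - 90 - 50 = -42
|q| = √(196 + 36 + 100) = √332 ≈ 18.2209
comp_q p = -42 / √332 ≈ -2.305

-2.305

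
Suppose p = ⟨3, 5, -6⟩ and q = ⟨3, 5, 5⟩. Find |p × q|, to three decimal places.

64.140

i: 5·5 - (-6)·5 = 25 - (-30) = 55
j: (-6)·3 - 3·5 = -18 - 15 = -33
k: 3·5 - 5·3 = 15 - 15 = 0
p × q = (55, -33, 0)
|p × q| = √(55² + (-33)² + 0²) = √4114 ≈ 64.1405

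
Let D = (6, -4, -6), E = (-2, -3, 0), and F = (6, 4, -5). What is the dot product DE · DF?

14

DE = E − D = (-8, 1, 6)
DF = F − D = (0, 8, 1)
DE · DF = (-8)·0 + 1·8 + 6·1 = 0 + 8 + 6 = 14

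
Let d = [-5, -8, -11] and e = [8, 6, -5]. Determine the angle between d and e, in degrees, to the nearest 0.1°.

101.8

d · e = (-5)·8 + (-8)·6 + (-11)·(-5) = -40 - 48 + 55 = -33
|d|² = 25 + 64 + 121 = 210,  |d| = √210 ≈ 14.491377
|e|² = 64 + 36 + 25 = 125,  |e| = √125 ≈ 11.180340
cos θ = -33 / (14.491377 · 11.180340) ≈ -0.20368
θ = arccos(-0.20368) ≈ 101.8°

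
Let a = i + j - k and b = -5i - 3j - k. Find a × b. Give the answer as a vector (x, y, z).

(-4, 6, 2)

i: 1·(-1) - (-1)·(-3) = -1 - 3 = -4
j: (-1)·(-5) - 1·(-1) = 5 - (-1) = 6
k: 1·(-3) - 1·(-5) = -3 - (-5) = 2
a × b = (-4, 6, 2)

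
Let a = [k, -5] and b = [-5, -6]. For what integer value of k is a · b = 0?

a · b = k·(-5) + (-5)·(-6) = 30 - 5k
Set equal to 0: -5k = -30, so k = 6.

6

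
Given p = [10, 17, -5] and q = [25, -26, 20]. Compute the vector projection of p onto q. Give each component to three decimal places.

(-4.292, 4.463, -3.433)

p · q = 10·25 + 17·(-26) + (-5)·20 = 250 - 442 - 100 = -292
|q|² = 625 + 676 + 400 = 1701
proj_q p = (-292/1701) · (25, -26, 20) ≈ (-4.292, 4.463, -3.433)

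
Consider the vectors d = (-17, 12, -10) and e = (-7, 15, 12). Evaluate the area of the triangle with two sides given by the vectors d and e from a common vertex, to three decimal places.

218.376

i: 12·12 - (-10)·15 = 144 - (-150) = 294
j: (-10)·(-7) - (-17)·12 = 70 - (-204) = 274
k: (-17)·15 - 12·(-7) = -255 - (-84) = -171
d × e = (294, 274, -171)
|d × e| = √(294² + 274² + (-171)²) = √190753 ≈ 436.7528
area = ½ · 436.7528 ≈ 218.376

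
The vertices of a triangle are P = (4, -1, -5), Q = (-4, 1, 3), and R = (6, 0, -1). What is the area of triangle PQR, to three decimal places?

24.739

PQ = (-8, 2, 8),  PR = (2, 1, 4)
i: 2·4 - 8·1 = 8 - 8 = 0
j: 8·2 - (-8)·4 = 16 - (-32) = 48
k: (-8)·1 - 2·2 = -8 - 4 = -12
PQ × PR = (0, 48, -12)
|PQ × PR| = √2448 ≈ 49.4773
area = ½ · 49.4773 ≈ 24.739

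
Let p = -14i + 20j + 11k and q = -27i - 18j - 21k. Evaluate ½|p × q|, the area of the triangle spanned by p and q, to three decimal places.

506.416

i: 20·(-21) - 11·(-18) = -420 - (-198) = -222
j: 11·(-27) - (-14)·(-21) = -297 - 294 = -591
k: (-14)·(-18) - 20·(-27) = 252 - (-540) = 792
p × q = (-222, -591, 792)
|p × q| = √((-222)² + (-591)² + 792²) = √1025829 ≈ 1012.8322
area = ½ · 1012.8322 ≈ 506.416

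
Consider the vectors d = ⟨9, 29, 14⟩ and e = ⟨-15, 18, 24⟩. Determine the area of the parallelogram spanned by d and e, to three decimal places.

i: 29·24 - 14·18 = 696 - 252 = 444
j: 14·(-15) - 9·24 = -210 - 216 = -426
k: 9·18 - 29·(-15) = 162 - (-435) = 597
d × e = (444, -426, 597)
|d × e| = √(444² + (-426)² + 597²) = √735021 ≈ 857.3337

857.334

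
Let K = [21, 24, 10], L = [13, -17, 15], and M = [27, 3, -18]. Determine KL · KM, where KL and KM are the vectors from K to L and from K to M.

673

KL = L − K = (-8, -41, 5)
KM = M − K = (6, -21, -28)
KL · KM = (-8)·6 + (-41)·(-21) + 5·(-28) = -48 + 861 - 140 = 673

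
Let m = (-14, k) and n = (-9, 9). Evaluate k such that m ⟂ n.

-14

m · n = (-14)·(-9) + k·9 = 126 + 9k
Set equal to 0: 9k = -126, so k = -14.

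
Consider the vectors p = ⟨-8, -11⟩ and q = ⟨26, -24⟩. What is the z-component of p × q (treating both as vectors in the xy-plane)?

(-8)·(-24) - (-11)·26 = 192 - (-286) = 478

478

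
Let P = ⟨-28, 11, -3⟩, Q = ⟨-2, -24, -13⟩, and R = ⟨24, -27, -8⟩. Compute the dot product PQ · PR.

2732

PQ = Q − P = (26, -35, -10)
PR = R − P = (52, -38, -5)
PQ · PR = 26·52 + (-35)·(-38) + (-10)·(-5) = 1352 + 1330 + 50 = 2732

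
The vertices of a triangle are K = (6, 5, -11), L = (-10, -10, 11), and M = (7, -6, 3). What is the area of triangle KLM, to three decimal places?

156.542

KL = (-16, -15, 22),  KM = (1, -11, 14)
i: (-15)·14 - 22·(-11) = -210 - (-242) = 32
j: 22·1 - (-16)·14 = 22 - (-224) = 246
k: (-16)·(-11) - (-15)·1 = 176 - (-15) = 191
KL × KM = (32, 246, 191)
|KL × KM| = √98021 ≈ 313.0831
area = ½ · 313.0831 ≈ 156.542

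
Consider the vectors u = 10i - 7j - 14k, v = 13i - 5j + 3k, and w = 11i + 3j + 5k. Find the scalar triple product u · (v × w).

v × w:
i: (-5)·5 - 3·3 = -25 - 9 = -34
j: 3·11 - 13·5 = 33 - 65 = -32
k: 13·3 - (-5)·11 = 39 - (-55) = 94
v × w = (-34, -32, 94)
u · (v × w) = 10·(-34) + (-7)·(-32) + (-14)·94 = -340 + 224 - 1316 = -1432

-1432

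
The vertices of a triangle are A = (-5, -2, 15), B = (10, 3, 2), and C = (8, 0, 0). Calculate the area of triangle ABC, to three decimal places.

41.116

AB = (15, 5, -13),  AC = (13, 2, -15)
i: 5·(-15) - (-13)·2 = -75 - (-26) = -49
j: (-13)·13 - 15·(-15) = -169 - (-225) = 56
k: 15·2 - 5·13 = 30 - 65 = -35
AB × AC = (-49, 56, -35)
|AB × AC| = √6762 ≈ 82.2314
area = ½ · 82.2314 ≈ 41.116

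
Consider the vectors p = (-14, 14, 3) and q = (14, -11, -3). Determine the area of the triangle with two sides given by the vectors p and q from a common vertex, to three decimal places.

21.477

i: 14·(-3) - 3·(-11) = -42 - (-33) = -9
j: 3·14 - (-14)·(-3) = 42 - 42 = 0
k: (-14)·(-11) - 14·14 = 154 - 196 = -42
p × q = (-9, 0, -42)
|p × q| = √((-9)² + 0² + (-42)²) = √1845 ≈ 42.9535
area = ½ · 42.9535 ≈ 21.477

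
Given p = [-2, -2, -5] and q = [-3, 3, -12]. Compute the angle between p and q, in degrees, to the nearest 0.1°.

p · q = (-2)·(-3) + (-2)·3 + (-5)·(-12) = 6 - 6 + 60 = 60
|p|² = 4 + 4 + 25 = 33,  |p| = √33 ≈ 5.744563
|q|² = 9 + 9 + 144 = 162,  |q| = √162 ≈ 12.727922
cos θ = 60 / (5.744563 · 12.727922) ≈ 0.82061
θ = arccos(0.82061) ≈ 34.9°

34.9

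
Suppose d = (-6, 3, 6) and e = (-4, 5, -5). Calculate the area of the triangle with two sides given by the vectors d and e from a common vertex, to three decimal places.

36.280

i: 3·(-5) - 6·5 = -15 - 30 = -45
j: 6·(-4) - (-6)·(-5) = -24 - 30 = -54
k: (-6)·5 - 3·(-4) = -30 - (-12) = -18
d × e = (-45, -54, -18)
|d × e| = √((-45)² + (-54)² + (-18)²) = √5265 ≈ 72.5603
area = ½ · 72.5603 ≈ 36.280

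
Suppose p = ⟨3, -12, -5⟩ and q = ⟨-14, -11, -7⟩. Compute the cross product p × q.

i: (-12)·(-7) - (-5)·(-11) = 84 - 55 = 29
j: (-5)·(-14) - 3·(-7) = 70 - (-21) = 91
k: 3·(-11) - (-12)·(-14) = -33 - 168 = -201
p × q = (29, 91, -201)

(29, 91, -201)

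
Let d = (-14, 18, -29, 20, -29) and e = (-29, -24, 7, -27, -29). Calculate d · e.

72

d · e = (-14)·(-29) + 18·(-24) + (-29)·7 + 20·(-27) + (-29)·(-29) = 406 - 432 - 203 - 540 + 841 = 72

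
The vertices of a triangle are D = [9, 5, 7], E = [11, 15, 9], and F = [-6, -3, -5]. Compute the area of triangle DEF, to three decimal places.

84.865

DE = (2, 10, 2),  DF = (-15, -8, -12)
i: 10·(-12) - 2·(-8) = -120 - (-16) = -104
j: 2·(-15) - 2·(-12) = -30 - (-24) = -6
k: 2·(-8) - 10·(-15) = -16 - (-150) = 134
DE × DF = (-104, -6, 134)
|DE × DF| = √28808 ≈ 169.7292
area = ½ · 169.7292 ≈ 84.865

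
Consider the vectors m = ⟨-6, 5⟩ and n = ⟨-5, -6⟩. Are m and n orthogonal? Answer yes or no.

m · n = (-6)·(-5) + 5·(-6) = 30 - 30 = 0
Zero, so the vectors are orthogonal.

yes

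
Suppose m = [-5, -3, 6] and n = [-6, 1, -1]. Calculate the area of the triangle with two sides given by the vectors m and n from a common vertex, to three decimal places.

23.553

i: (-3)·(-1) - 6·1 = 3 - 6 = -3
j: 6·(-6) - (-5)·(-1) = -36 - 5 = -41
k: (-5)·1 - (-3)·(-6) = -5 - 18 = -23
m × n = (-3, -41, -23)
|m × n| = √((-3)² + (-41)² + (-23)²) = √2219 ≈ 47.1063
area = ½ · 47.1063 ≈ 23.553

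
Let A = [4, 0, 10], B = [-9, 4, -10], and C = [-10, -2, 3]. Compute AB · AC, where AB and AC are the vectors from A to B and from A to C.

314

AB = B − A = (-13, 4, -20)
AC = C − A = (-14, -2, -7)
AB · AC = (-13)·(-14) + 4·(-2) + (-20)·(-7) = 182 - 8 + 140 = 314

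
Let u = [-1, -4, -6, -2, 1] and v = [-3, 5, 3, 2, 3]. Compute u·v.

u · v = (-1)·(-3) + (-4)·5 + (-6)·3 + (-2)·2 + 1·3 = 3 - 20 - 18 - 4 + 3 = -36

-36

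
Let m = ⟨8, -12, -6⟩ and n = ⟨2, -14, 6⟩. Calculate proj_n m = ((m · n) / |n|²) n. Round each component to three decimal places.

m · n = 8·2 + (-12)·(-14) + (-6)·6 = 16 + 168 - 36 = 148
|n|² = 4 + 196 + 36 = 236
proj_n m = (148/236) · (2, -14, 6) ≈ (1.254, -8.780, 3.763)

(1.254, -8.780, 3.763)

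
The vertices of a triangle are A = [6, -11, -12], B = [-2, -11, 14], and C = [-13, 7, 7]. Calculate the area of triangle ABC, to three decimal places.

AB = (-8, 0, 26),  AC = (-19, 18, 19)
i: 0·19 - 26·18 = 0 - 468 = -468
j: 26·(-19) - (-8)·19 = -494 - (-152) = -342
k: (-8)·18 - 0·(-19) = -144 - 0 = -144
AB × AC = (-468, -342, -144)
|AB × AC| = √356724 ≈ 597.2638
area = ½ · 597.2638 ≈ 298.632

298.632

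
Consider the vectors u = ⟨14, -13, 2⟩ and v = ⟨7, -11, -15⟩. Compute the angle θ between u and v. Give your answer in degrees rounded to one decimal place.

u · v = 14·7 + (-13)·(-11) + 2·(-15) = 98 + 143 - 30 = 211
|u|² = 196 + 169 + 4 = 369,  |u| = √369 ≈ 19.209373
|v|² = 49 + 121 + 225 = 395,  |v| = √395 ≈ 19.874607
cos θ = 211 / (19.209373 · 19.874607) ≈ 0.55268
θ = arccos(0.55268) ≈ 56.4°

56.4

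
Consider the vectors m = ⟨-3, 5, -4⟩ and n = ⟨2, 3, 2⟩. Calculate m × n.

i: 5·2 - (-4)·3 = 10 - (-12) = 22
j: (-4)·2 - (-3)·2 = -8 - (-6) = -2
k: (-3)·3 - 5·2 = -9 - 10 = -19
m × n = (22, -2, -19)

(22, -2, -19)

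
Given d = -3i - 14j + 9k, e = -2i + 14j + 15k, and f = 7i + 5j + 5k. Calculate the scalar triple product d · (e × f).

e × f:
i: 14·5 - 15·5 = 70 - 75 = -5
j: 15·7 - (-2)·5 = 105 - (-10) = 115
k: (-2)·5 - 14·7 = -10 - 98 = -108
e × f = (-5, 115, -108)
d · (e × f) = (-3)·(-5) + (-14)·115 + 9·(-108) = 15 - 1610 - 972 = -2567

-2567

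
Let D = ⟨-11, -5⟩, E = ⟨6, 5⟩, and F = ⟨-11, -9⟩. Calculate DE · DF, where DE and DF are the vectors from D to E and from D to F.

-40

DE = E − D = (17, 10)
DF = F − D = (0, -4)
DE · DF = 17·0 + 10·(-4) = 0 - 40 = -40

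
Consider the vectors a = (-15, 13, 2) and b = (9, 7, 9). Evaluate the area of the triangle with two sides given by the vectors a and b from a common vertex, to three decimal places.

144.310

i: 13·9 - 2·7 = 117 - 14 = 103
j: 2·9 - (-15)·9 = 18 - (-135) = 153
k: (-15)·7 - 13·9 = -105 - 117 = -222
a × b = (103, 153, -222)
|a × b| = √(103² + 153² + (-222)²) = √83302 ≈ 288.6209
area = ½ · 288.6209 ≈ 144.310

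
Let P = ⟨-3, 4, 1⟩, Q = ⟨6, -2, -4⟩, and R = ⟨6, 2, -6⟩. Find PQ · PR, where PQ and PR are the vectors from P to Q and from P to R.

PQ = Q − P = (9, -6, -5)
PR = R − P = (9, -2, -7)
PQ · PR = 9·9 + (-6)·(-2) + (-5)·(-7) = 81 + 12 + 35 = 128

128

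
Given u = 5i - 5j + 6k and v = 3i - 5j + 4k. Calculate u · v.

64

u · v = 5·3 + (-5)·(-5) + 6·4 = 15 + 25 + 24 = 64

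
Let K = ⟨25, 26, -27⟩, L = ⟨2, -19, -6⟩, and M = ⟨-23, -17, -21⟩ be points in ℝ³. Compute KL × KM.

KL = (-23, -45, 21)
KM = (-48, -43, 6)
i: (-45)·6 - 21·(-43) = -270 - (-903) = 633
j: 21·(-48) - (-23)·6 = -1008 - (-138) = -870
k: (-23)·(-43) - (-45)·(-48) = 989 - 2160 = -1171
KL × KM = (633, -870, -1171)

(633, -870, -1171)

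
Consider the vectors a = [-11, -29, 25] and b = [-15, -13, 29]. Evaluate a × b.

i: (-29)·29 - 25·(-13) = -841 - (-325) = -516
j: 25·(-15) - (-11)·29 = -375 - (-319) = -56
k: (-11)·(-13) - (-29)·(-15) = 143 - 435 = -292
a × b = (-516, -56, -292)

(-516, -56, -292)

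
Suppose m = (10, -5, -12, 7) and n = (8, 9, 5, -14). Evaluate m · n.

m · n = 10·8 + (-5)·9 + (-12)·5 + 7·(-14) = 80 - 45 - 60 - 98 = -123

-123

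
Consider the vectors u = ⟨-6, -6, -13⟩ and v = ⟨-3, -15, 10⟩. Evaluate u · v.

-22

u · v = (-6)·(-3) + (-6)·(-15) + (-13)·10 = 18 + 90 - 130 = -22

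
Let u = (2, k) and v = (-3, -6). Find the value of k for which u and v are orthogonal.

-1

u · v = 2·(-3) + k·(-6) = -6 - 6k
Set equal to 0: -6k = 6, so k = -1.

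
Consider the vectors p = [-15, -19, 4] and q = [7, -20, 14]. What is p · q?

p · q = (-15)·7 + (-19)·(-20) + 4·14 = -105 + 380 + 56 = 331

331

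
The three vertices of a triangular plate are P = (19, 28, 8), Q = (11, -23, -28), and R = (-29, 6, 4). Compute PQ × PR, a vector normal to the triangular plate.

(-588, 1696, -2272)

PQ = (-8, -51, -36)
PR = (-48, -22, -4)
i: (-51)·(-4) - (-36)·(-22) = 204 - 792 = -588
j: (-36)·(-48) - (-8)·(-4) = 1728 - 32 = 1696
k: (-8)·(-22) - (-51)·(-48) = 176 - 2448 = -2272
PQ × PR = (-588, 1696, -2272)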